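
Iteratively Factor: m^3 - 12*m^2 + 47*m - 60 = (m - 4)*(m^2 - 8*m + 15) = (m - 4)*(m - 3)*(m - 5)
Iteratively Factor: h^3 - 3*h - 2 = (h + 1)*(h^2 - h - 2) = (h - 2)*(h + 1)*(h + 1)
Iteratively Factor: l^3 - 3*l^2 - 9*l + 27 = (l - 3)*(l^2 - 9) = (l - 3)*(l + 3)*(l - 3)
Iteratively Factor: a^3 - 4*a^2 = (a)*(a^2 - 4*a) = a^2*(a - 4)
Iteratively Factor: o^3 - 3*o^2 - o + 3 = (o - 1)*(o^2 - 2*o - 3) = (o - 3)*(o - 1)*(o + 1)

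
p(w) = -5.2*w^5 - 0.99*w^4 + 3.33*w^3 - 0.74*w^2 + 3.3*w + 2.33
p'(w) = -26.0*w^4 - 3.96*w^3 + 9.99*w^2 - 1.48*w + 3.3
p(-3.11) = 1305.01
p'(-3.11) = -2208.64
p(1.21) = -4.47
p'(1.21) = -46.61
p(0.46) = 3.86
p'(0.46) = 3.18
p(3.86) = -4480.16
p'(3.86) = -5853.27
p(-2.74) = 666.51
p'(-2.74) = -1301.65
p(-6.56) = 60347.10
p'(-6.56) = -46588.33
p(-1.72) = 47.13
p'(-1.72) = -172.01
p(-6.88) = 76799.76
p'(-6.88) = -56478.21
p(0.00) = 2.33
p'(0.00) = 3.30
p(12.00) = -1308765.43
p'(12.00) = -544554.78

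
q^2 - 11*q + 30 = (q - 6)*(q - 5)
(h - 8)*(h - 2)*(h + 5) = h^3 - 5*h^2 - 34*h + 80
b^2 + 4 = (b - 2*I)*(b + 2*I)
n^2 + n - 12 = (n - 3)*(n + 4)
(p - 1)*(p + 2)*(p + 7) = p^3 + 8*p^2 + 5*p - 14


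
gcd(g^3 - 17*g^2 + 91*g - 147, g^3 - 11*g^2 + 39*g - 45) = g - 3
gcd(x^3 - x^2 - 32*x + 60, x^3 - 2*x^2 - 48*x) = x + 6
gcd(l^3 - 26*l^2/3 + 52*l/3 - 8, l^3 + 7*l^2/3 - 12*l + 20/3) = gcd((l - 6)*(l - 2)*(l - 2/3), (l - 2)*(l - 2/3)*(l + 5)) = l^2 - 8*l/3 + 4/3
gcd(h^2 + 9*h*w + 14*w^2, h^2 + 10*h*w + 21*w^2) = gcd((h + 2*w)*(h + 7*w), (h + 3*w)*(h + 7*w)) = h + 7*w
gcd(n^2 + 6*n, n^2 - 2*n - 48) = n + 6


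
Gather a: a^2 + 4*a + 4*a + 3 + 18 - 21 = a^2 + 8*a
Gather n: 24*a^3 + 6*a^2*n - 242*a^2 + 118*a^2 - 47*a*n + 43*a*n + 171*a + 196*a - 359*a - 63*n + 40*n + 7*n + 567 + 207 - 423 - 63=24*a^3 - 124*a^2 + 8*a + n*(6*a^2 - 4*a - 16) + 288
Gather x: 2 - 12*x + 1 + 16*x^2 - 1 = 16*x^2 - 12*x + 2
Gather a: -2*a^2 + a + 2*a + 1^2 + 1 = -2*a^2 + 3*a + 2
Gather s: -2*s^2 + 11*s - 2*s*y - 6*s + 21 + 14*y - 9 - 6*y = -2*s^2 + s*(5 - 2*y) + 8*y + 12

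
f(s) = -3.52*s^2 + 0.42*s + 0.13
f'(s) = 0.42 - 7.04*s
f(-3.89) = -54.77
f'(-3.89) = 27.81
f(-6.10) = -133.41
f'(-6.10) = 43.36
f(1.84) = -11.01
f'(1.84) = -12.53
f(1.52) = -7.36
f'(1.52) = -10.28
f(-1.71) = -10.88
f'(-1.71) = 12.46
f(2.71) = -24.58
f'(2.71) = -18.66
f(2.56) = -21.86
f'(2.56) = -17.60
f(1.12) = -3.82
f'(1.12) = -7.46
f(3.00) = -30.29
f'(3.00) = -20.70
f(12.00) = -501.71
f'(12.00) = -84.06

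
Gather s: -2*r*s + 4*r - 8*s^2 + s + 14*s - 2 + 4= 4*r - 8*s^2 + s*(15 - 2*r) + 2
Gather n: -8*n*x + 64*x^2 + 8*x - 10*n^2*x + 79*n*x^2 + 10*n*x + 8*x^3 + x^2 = -10*n^2*x + n*(79*x^2 + 2*x) + 8*x^3 + 65*x^2 + 8*x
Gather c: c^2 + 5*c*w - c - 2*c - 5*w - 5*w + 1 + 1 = c^2 + c*(5*w - 3) - 10*w + 2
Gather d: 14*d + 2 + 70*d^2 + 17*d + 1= 70*d^2 + 31*d + 3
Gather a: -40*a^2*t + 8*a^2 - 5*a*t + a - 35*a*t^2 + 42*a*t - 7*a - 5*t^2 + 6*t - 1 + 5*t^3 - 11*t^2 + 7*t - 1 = a^2*(8 - 40*t) + a*(-35*t^2 + 37*t - 6) + 5*t^3 - 16*t^2 + 13*t - 2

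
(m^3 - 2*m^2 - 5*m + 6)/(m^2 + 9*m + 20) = (m^3 - 2*m^2 - 5*m + 6)/(m^2 + 9*m + 20)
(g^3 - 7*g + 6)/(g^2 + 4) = (g^3 - 7*g + 6)/(g^2 + 4)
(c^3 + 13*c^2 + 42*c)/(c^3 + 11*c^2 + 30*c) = (c + 7)/(c + 5)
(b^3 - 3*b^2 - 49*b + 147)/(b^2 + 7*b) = b - 10 + 21/b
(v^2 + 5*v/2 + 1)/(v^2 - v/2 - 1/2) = (v + 2)/(v - 1)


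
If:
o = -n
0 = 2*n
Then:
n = 0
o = 0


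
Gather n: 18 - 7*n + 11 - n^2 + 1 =-n^2 - 7*n + 30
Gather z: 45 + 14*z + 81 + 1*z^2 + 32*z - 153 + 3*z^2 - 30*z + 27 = 4*z^2 + 16*z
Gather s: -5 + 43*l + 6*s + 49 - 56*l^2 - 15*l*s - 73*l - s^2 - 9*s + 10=-56*l^2 - 30*l - s^2 + s*(-15*l - 3) + 54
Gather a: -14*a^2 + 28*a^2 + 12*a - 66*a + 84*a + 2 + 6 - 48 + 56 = 14*a^2 + 30*a + 16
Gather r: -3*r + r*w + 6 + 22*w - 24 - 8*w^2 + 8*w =r*(w - 3) - 8*w^2 + 30*w - 18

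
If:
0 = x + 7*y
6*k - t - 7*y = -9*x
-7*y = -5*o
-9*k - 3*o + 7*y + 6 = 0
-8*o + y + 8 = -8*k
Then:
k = 418/347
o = 840/347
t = -39492/347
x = -4200/347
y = 600/347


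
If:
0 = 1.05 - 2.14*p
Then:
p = 0.49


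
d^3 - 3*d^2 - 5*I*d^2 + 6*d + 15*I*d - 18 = (d - 3)*(d - 6*I)*(d + I)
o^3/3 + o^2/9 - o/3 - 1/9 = (o/3 + 1/3)*(o - 1)*(o + 1/3)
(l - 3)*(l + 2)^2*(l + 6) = l^4 + 7*l^3 - 2*l^2 - 60*l - 72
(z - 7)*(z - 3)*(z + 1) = z^3 - 9*z^2 + 11*z + 21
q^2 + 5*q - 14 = (q - 2)*(q + 7)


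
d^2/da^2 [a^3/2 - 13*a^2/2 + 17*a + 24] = 3*a - 13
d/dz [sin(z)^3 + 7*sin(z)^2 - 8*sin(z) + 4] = (3*sin(z)^2 + 14*sin(z) - 8)*cos(z)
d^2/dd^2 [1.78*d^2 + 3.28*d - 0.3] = 3.56000000000000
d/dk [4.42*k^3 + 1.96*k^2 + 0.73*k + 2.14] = 13.26*k^2 + 3.92*k + 0.73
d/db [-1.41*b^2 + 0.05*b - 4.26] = 0.05 - 2.82*b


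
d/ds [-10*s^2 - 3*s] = -20*s - 3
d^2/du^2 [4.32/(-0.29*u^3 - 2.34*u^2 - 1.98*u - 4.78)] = ((7.5168*u + 20.2176)*(0.29*u^3 + 2.34*u^2 + 1.98*u + 4.78) - 4.32*(0.87*u^2 + 4.68*u + 1.98)*(1.74*u^2 + 9.36*u + 3.96))/(0.29*u^3 + 2.34*u^2 + 1.98*u + 4.78)^3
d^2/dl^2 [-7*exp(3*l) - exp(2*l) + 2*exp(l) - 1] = (-63*exp(2*l) - 4*exp(l) + 2)*exp(l)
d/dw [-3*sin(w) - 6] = -3*cos(w)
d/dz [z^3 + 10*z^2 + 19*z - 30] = 3*z^2 + 20*z + 19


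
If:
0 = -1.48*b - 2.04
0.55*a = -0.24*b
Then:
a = 0.60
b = -1.38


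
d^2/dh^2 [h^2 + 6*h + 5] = 2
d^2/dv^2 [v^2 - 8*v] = 2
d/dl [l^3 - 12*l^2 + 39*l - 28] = 3*l^2 - 24*l + 39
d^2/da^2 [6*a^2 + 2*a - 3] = 12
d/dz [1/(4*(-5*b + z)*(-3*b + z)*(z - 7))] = (-(3*b - z)*(5*b - z) + (3*b - z)*(z - 7) + (5*b - z)*(z - 7))/(4*(3*b - z)^2*(5*b - z)^2*(z - 7)^2)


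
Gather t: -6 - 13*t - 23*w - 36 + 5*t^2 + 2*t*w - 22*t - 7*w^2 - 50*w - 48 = 5*t^2 + t*(2*w - 35) - 7*w^2 - 73*w - 90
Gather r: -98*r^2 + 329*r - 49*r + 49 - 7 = -98*r^2 + 280*r + 42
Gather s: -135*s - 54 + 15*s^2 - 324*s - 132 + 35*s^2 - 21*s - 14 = 50*s^2 - 480*s - 200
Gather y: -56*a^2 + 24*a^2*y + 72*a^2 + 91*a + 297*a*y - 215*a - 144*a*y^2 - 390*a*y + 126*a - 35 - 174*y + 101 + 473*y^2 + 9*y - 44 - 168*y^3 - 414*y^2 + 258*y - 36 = 16*a^2 + 2*a - 168*y^3 + y^2*(59 - 144*a) + y*(24*a^2 - 93*a + 93) - 14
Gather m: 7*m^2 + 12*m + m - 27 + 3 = 7*m^2 + 13*m - 24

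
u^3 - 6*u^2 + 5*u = u*(u - 5)*(u - 1)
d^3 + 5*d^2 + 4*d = d*(d + 1)*(d + 4)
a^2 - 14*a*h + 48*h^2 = (a - 8*h)*(a - 6*h)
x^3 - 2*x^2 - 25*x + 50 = (x - 5)*(x - 2)*(x + 5)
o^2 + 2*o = o*(o + 2)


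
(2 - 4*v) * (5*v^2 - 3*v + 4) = -20*v^3 + 22*v^2 - 22*v + 8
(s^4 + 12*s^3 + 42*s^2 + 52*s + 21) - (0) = s^4 + 12*s^3 + 42*s^2 + 52*s + 21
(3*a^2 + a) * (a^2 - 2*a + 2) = 3*a^4 - 5*a^3 + 4*a^2 + 2*a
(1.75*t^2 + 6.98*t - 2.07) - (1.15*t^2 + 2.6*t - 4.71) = 0.6*t^2 + 4.38*t + 2.64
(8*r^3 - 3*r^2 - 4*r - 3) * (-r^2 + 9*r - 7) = -8*r^5 + 75*r^4 - 79*r^3 - 12*r^2 + r + 21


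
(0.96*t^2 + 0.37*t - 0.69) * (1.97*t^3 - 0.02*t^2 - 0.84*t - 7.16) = 1.8912*t^5 + 0.7097*t^4 - 2.1731*t^3 - 7.1706*t^2 - 2.0696*t + 4.9404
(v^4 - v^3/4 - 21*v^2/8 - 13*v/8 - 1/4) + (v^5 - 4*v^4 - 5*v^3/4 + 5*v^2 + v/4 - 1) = v^5 - 3*v^4 - 3*v^3/2 + 19*v^2/8 - 11*v/8 - 5/4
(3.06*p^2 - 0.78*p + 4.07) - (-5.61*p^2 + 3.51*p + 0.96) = 8.67*p^2 - 4.29*p + 3.11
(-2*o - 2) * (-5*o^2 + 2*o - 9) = 10*o^3 + 6*o^2 + 14*o + 18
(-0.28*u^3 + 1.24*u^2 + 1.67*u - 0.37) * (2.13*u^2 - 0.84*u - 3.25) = -0.5964*u^5 + 2.8764*u^4 + 3.4255*u^3 - 6.2209*u^2 - 5.1167*u + 1.2025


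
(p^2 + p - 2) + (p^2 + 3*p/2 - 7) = 2*p^2 + 5*p/2 - 9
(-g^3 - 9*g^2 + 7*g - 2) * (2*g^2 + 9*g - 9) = -2*g^5 - 27*g^4 - 58*g^3 + 140*g^2 - 81*g + 18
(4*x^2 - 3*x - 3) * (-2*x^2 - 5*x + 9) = -8*x^4 - 14*x^3 + 57*x^2 - 12*x - 27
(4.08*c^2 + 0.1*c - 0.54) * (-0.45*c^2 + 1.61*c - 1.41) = -1.836*c^4 + 6.5238*c^3 - 5.3488*c^2 - 1.0104*c + 0.7614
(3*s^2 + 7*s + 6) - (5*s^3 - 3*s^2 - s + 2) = -5*s^3 + 6*s^2 + 8*s + 4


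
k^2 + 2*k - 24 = (k - 4)*(k + 6)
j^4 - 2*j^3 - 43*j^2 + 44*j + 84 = (j - 7)*(j - 2)*(j + 1)*(j + 6)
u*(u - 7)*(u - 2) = u^3 - 9*u^2 + 14*u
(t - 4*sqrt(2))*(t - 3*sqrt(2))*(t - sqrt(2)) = t^3 - 8*sqrt(2)*t^2 + 38*t - 24*sqrt(2)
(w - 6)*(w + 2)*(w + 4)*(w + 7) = w^4 + 7*w^3 - 28*w^2 - 244*w - 336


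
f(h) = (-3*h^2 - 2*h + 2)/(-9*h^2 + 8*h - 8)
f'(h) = (-6*h - 2)/(-9*h^2 + 8*h - 8) + (18*h - 8)*(-3*h^2 - 2*h + 2)/(-9*h^2 + 8*h - 8)^2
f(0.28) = -0.19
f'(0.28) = 0.48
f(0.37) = -0.14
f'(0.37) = 0.64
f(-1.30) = 0.01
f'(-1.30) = -0.16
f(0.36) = -0.14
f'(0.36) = 0.63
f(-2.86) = 0.16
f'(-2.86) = -0.05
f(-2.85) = 0.16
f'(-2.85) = -0.05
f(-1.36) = 0.02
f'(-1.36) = -0.15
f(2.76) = 0.48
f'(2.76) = -0.03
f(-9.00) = 0.28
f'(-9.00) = -0.00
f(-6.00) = 0.25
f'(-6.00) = -0.01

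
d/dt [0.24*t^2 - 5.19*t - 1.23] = 0.48*t - 5.19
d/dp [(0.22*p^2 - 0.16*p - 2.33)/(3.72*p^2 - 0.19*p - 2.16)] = (0.5534*p^2 + 16.3848*p - 0.0971)/(13.8384*p^4 - 1.4136*p^3 - 16.0343*p^2 + 0.8208*p + 4.6656)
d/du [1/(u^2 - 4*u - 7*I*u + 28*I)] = (-2*u + 4 + 7*I)/(u^2 - 4*u - 7*I*u + 28*I)^2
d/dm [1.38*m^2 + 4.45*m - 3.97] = 2.76*m + 4.45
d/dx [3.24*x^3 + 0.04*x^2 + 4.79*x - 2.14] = 9.72*x^2 + 0.08*x + 4.79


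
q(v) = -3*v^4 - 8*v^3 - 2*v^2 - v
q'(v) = -12*v^3 - 24*v^2 - 4*v - 1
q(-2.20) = 7.43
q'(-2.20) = 19.42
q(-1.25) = 6.43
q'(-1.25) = -10.06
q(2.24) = -177.72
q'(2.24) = -265.26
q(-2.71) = -14.57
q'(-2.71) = 72.41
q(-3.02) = -44.42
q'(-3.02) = 122.71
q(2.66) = -317.57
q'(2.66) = -407.31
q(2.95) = -452.93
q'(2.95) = -529.73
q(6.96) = -9840.84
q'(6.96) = -5237.28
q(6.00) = -5694.00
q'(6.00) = -3481.00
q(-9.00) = -14004.00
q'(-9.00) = 6839.00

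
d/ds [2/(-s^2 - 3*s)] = 2*(2*s + 3)/(s^2*(s + 3)^2)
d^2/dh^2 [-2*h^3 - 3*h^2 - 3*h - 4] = -12*h - 6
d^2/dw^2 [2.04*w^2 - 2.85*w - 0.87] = 4.08000000000000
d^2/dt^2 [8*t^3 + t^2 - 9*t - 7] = 48*t + 2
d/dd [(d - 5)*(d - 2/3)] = 2*d - 17/3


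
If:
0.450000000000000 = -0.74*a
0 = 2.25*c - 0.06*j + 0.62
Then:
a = -0.61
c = 0.0266666666666667*j - 0.275555555555556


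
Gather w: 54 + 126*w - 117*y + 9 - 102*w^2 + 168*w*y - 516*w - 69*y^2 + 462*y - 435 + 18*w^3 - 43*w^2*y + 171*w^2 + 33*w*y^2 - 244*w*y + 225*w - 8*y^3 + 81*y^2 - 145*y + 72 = 18*w^3 + w^2*(69 - 43*y) + w*(33*y^2 - 76*y - 165) - 8*y^3 + 12*y^2 + 200*y - 300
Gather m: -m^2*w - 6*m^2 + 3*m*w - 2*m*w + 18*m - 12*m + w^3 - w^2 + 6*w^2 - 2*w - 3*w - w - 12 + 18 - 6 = m^2*(-w - 6) + m*(w + 6) + w^3 + 5*w^2 - 6*w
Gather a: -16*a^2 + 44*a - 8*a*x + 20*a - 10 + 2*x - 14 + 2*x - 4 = -16*a^2 + a*(64 - 8*x) + 4*x - 28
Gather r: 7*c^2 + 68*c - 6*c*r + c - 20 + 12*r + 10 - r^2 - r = 7*c^2 + 69*c - r^2 + r*(11 - 6*c) - 10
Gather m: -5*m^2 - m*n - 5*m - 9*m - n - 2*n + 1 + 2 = -5*m^2 + m*(-n - 14) - 3*n + 3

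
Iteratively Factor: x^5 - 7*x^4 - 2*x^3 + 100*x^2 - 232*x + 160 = (x - 5)*(x^4 - 2*x^3 - 12*x^2 + 40*x - 32) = (x - 5)*(x + 4)*(x^3 - 6*x^2 + 12*x - 8) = (x - 5)*(x - 2)*(x + 4)*(x^2 - 4*x + 4) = (x - 5)*(x - 2)^2*(x + 4)*(x - 2)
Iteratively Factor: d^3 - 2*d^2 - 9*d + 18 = (d - 2)*(d^2 - 9) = (d - 2)*(d + 3)*(d - 3)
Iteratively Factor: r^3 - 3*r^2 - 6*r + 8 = (r - 1)*(r^2 - 2*r - 8) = (r - 4)*(r - 1)*(r + 2)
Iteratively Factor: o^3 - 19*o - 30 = (o + 3)*(o^2 - 3*o - 10) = (o + 2)*(o + 3)*(o - 5)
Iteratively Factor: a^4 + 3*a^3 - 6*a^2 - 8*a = (a)*(a^3 + 3*a^2 - 6*a - 8) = a*(a + 4)*(a^2 - a - 2) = a*(a - 2)*(a + 4)*(a + 1)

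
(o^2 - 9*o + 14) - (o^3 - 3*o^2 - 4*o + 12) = -o^3 + 4*o^2 - 5*o + 2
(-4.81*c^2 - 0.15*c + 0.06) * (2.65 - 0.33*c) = 1.5873*c^3 - 12.697*c^2 - 0.4173*c + 0.159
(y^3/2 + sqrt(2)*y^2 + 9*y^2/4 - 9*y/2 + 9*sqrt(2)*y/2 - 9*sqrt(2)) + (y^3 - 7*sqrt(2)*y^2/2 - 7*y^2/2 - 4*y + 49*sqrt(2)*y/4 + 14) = 3*y^3/2 - 5*sqrt(2)*y^2/2 - 5*y^2/4 - 17*y/2 + 67*sqrt(2)*y/4 - 9*sqrt(2) + 14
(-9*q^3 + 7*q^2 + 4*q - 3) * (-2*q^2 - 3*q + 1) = 18*q^5 + 13*q^4 - 38*q^3 + q^2 + 13*q - 3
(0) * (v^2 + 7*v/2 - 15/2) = 0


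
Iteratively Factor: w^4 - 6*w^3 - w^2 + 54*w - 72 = (w + 3)*(w^3 - 9*w^2 + 26*w - 24) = (w - 2)*(w + 3)*(w^2 - 7*w + 12) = (w - 3)*(w - 2)*(w + 3)*(w - 4)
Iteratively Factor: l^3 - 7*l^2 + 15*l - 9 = (l - 3)*(l^2 - 4*l + 3) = (l - 3)^2*(l - 1)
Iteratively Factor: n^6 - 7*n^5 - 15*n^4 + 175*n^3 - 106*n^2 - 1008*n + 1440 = (n - 5)*(n^5 - 2*n^4 - 25*n^3 + 50*n^2 + 144*n - 288) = (n - 5)*(n - 2)*(n^4 - 25*n^2 + 144) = (n - 5)*(n - 3)*(n - 2)*(n^3 + 3*n^2 - 16*n - 48) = (n - 5)*(n - 4)*(n - 3)*(n - 2)*(n^2 + 7*n + 12) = (n - 5)*(n - 4)*(n - 3)*(n - 2)*(n + 3)*(n + 4)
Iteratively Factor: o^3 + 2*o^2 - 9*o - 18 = (o - 3)*(o^2 + 5*o + 6) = (o - 3)*(o + 2)*(o + 3)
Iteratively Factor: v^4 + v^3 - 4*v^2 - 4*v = (v + 1)*(v^3 - 4*v) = (v - 2)*(v + 1)*(v^2 + 2*v) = v*(v - 2)*(v + 1)*(v + 2)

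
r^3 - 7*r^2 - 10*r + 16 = (r - 8)*(r - 1)*(r + 2)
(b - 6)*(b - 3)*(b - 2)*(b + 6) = b^4 - 5*b^3 - 30*b^2 + 180*b - 216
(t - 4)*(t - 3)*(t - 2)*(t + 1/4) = t^4 - 35*t^3/4 + 95*t^2/4 - 35*t/2 - 6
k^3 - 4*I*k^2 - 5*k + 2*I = (k - 2*I)*(k - I)^2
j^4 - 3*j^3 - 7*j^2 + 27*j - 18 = (j - 3)*(j - 2)*(j - 1)*(j + 3)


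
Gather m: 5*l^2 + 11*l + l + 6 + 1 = 5*l^2 + 12*l + 7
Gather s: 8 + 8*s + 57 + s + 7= 9*s + 72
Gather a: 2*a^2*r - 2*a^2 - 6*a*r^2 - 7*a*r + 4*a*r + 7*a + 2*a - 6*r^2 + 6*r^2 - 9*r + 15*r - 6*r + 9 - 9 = a^2*(2*r - 2) + a*(-6*r^2 - 3*r + 9)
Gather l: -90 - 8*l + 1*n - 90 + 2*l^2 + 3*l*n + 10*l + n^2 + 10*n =2*l^2 + l*(3*n + 2) + n^2 + 11*n - 180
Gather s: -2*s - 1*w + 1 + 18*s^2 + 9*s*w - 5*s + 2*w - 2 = 18*s^2 + s*(9*w - 7) + w - 1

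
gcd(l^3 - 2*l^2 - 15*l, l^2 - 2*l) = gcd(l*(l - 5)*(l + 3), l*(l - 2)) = l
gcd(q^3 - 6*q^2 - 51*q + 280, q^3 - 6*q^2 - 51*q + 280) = q^3 - 6*q^2 - 51*q + 280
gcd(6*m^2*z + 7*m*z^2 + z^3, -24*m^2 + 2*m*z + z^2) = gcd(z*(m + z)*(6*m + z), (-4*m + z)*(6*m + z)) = 6*m + z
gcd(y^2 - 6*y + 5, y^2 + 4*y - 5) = y - 1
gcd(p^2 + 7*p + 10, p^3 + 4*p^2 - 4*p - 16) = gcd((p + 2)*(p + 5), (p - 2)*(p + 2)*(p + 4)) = p + 2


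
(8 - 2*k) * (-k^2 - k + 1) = 2*k^3 - 6*k^2 - 10*k + 8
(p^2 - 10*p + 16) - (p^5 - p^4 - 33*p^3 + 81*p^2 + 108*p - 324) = -p^5 + p^4 + 33*p^3 - 80*p^2 - 118*p + 340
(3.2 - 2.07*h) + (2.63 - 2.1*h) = 5.83 - 4.17*h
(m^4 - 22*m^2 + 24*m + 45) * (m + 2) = m^5 + 2*m^4 - 22*m^3 - 20*m^2 + 93*m + 90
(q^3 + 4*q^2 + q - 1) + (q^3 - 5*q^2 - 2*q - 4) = 2*q^3 - q^2 - q - 5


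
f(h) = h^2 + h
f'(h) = 2*h + 1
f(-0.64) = -0.23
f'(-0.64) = -0.28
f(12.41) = 166.42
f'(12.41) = 25.82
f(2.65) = 9.67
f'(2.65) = 6.30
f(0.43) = 0.61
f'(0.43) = 1.86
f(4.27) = 22.50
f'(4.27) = 9.54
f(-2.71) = 4.63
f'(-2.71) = -4.42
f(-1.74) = 1.29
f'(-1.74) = -2.48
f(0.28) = 0.36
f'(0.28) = 1.56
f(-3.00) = 6.00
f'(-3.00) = -5.00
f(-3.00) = 6.00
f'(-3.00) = -5.00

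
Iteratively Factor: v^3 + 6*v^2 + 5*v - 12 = (v + 4)*(v^2 + 2*v - 3) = (v - 1)*(v + 4)*(v + 3)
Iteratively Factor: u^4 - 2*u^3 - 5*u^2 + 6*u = (u)*(u^3 - 2*u^2 - 5*u + 6) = u*(u + 2)*(u^2 - 4*u + 3) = u*(u - 3)*(u + 2)*(u - 1)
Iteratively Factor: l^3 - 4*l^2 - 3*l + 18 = (l + 2)*(l^2 - 6*l + 9) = (l - 3)*(l + 2)*(l - 3)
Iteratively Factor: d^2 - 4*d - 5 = (d - 5)*(d + 1)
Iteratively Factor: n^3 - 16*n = (n - 4)*(n^2 + 4*n) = (n - 4)*(n + 4)*(n)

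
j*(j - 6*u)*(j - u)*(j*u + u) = j^4*u - 7*j^3*u^2 + j^3*u + 6*j^2*u^3 - 7*j^2*u^2 + 6*j*u^3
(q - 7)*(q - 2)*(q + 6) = q^3 - 3*q^2 - 40*q + 84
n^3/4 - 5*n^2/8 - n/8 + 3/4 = (n/4 + 1/4)*(n - 2)*(n - 3/2)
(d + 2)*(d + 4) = d^2 + 6*d + 8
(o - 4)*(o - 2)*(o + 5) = o^3 - o^2 - 22*o + 40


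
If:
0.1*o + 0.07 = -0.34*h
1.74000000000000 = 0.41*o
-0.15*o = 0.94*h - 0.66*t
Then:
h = -1.45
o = 4.24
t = -1.11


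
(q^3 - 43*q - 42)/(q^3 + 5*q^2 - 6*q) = (q^2 - 6*q - 7)/(q*(q - 1))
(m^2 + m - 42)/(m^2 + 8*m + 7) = (m - 6)/(m + 1)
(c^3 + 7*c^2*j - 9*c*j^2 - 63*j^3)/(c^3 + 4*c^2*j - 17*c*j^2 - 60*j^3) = (c^2 + 4*c*j - 21*j^2)/(c^2 + c*j - 20*j^2)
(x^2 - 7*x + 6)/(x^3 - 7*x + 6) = (x - 6)/(x^2 + x - 6)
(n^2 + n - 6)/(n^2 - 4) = (n + 3)/(n + 2)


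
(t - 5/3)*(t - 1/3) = t^2 - 2*t + 5/9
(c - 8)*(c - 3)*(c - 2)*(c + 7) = c^4 - 6*c^3 - 45*c^2 + 274*c - 336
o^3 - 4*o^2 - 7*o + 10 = (o - 5)*(o - 1)*(o + 2)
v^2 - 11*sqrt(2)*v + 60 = (v - 6*sqrt(2))*(v - 5*sqrt(2))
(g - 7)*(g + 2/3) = g^2 - 19*g/3 - 14/3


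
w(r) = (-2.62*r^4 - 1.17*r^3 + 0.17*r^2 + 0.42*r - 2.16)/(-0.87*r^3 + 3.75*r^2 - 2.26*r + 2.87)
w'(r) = (2.61*r^2 - 7.5*r + 2.26)*(-2.62*r^4 - 1.17*r^3 + 0.17*r^2 + 0.42*r - 2.16)/(-0.87*r^3 + 3.75*r^2 - 2.26*r + 2.87)^2 + (-10.48*r^3 - 3.51*r^2 + 0.34*r + 0.42)/(-0.87*r^3 + 3.75*r^2 - 2.26*r + 2.87) = (2.2794*r^6 - 19.65*r^5 + 13.524*r^4 - 24.0584*r^3 - 17.6705*r^2 + 17.1758*r - 3.6762)/(0.7569*r^6 - 6.525*r^5 + 17.9949*r^4 - 21.9438*r^3 + 26.6326*r^2 - 12.9724*r + 8.2369)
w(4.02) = 355.34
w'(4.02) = -2035.34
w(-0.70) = -0.39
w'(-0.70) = -0.21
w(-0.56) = -0.44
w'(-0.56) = -0.41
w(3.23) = -60.20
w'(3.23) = -131.17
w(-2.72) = -2.25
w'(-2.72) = 1.66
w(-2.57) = -2.00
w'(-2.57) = 1.59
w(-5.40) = -7.82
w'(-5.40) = 2.36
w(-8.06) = -14.49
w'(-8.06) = 2.63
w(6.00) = 57.25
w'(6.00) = -8.57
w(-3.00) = -2.73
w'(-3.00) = 1.78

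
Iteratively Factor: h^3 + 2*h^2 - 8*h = (h + 4)*(h^2 - 2*h) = h*(h + 4)*(h - 2)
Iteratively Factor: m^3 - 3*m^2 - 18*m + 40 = (m - 2)*(m^2 - m - 20) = (m - 2)*(m + 4)*(m - 5)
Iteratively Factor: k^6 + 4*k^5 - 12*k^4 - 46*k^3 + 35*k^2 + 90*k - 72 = (k + 3)*(k^5 + k^4 - 15*k^3 - k^2 + 38*k - 24) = (k - 1)*(k + 3)*(k^4 + 2*k^3 - 13*k^2 - 14*k + 24) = (k - 1)*(k + 2)*(k + 3)*(k^3 - 13*k + 12) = (k - 1)^2*(k + 2)*(k + 3)*(k^2 + k - 12) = (k - 3)*(k - 1)^2*(k + 2)*(k + 3)*(k + 4)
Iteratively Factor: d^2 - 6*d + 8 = (d - 4)*(d - 2)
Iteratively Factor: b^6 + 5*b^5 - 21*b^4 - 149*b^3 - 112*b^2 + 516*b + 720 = (b + 3)*(b^5 + 2*b^4 - 27*b^3 - 68*b^2 + 92*b + 240) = (b + 3)*(b + 4)*(b^4 - 2*b^3 - 19*b^2 + 8*b + 60) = (b + 3)^2*(b + 4)*(b^3 - 5*b^2 - 4*b + 20) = (b - 5)*(b + 3)^2*(b + 4)*(b^2 - 4) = (b - 5)*(b - 2)*(b + 3)^2*(b + 4)*(b + 2)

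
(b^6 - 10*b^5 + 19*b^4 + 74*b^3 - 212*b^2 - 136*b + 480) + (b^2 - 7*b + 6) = b^6 - 10*b^5 + 19*b^4 + 74*b^3 - 211*b^2 - 143*b + 486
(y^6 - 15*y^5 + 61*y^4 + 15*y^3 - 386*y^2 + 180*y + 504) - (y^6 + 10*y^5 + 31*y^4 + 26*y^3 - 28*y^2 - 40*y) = -25*y^5 + 30*y^4 - 11*y^3 - 358*y^2 + 220*y + 504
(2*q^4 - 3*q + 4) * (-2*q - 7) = -4*q^5 - 14*q^4 + 6*q^2 + 13*q - 28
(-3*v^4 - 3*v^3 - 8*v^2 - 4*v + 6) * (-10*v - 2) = 30*v^5 + 36*v^4 + 86*v^3 + 56*v^2 - 52*v - 12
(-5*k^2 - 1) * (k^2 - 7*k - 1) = -5*k^4 + 35*k^3 + 4*k^2 + 7*k + 1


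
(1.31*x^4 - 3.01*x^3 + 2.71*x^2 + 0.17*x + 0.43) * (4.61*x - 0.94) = 6.0391*x^5 - 15.1075*x^4 + 15.3225*x^3 - 1.7637*x^2 + 1.8225*x - 0.4042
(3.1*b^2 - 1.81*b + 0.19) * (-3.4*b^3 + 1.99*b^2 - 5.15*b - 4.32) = -10.54*b^5 + 12.323*b^4 - 20.2129*b^3 - 3.6924*b^2 + 6.8407*b - 0.8208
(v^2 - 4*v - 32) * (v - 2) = v^3 - 6*v^2 - 24*v + 64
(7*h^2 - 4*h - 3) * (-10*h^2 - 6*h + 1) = -70*h^4 - 2*h^3 + 61*h^2 + 14*h - 3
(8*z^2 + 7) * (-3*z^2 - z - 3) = -24*z^4 - 8*z^3 - 45*z^2 - 7*z - 21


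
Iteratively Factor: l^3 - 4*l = (l)*(l^2 - 4) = l*(l - 2)*(l + 2)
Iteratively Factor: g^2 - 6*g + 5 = (g - 5)*(g - 1)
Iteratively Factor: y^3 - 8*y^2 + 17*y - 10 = (y - 2)*(y^2 - 6*y + 5) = (y - 2)*(y - 1)*(y - 5)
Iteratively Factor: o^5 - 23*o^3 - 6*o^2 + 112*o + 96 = (o + 1)*(o^4 - o^3 - 22*o^2 + 16*o + 96) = (o - 3)*(o + 1)*(o^3 + 2*o^2 - 16*o - 32) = (o - 4)*(o - 3)*(o + 1)*(o^2 + 6*o + 8) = (o - 4)*(o - 3)*(o + 1)*(o + 2)*(o + 4)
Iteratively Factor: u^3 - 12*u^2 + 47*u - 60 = (u - 3)*(u^2 - 9*u + 20) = (u - 4)*(u - 3)*(u - 5)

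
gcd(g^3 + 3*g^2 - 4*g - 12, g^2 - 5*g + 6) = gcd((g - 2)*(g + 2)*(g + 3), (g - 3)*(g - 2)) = g - 2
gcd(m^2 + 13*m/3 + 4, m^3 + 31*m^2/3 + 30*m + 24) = m^2 + 13*m/3 + 4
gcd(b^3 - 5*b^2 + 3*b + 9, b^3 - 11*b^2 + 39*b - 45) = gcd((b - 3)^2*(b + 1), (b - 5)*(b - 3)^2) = b^2 - 6*b + 9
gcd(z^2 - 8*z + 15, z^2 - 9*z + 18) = z - 3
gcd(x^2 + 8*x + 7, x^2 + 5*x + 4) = x + 1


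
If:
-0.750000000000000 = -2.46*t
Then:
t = 0.30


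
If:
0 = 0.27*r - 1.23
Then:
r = 4.56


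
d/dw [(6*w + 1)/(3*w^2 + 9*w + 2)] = 3*(-6*w^2 - 2*w + 1)/(9*w^4 + 54*w^3 + 93*w^2 + 36*w + 4)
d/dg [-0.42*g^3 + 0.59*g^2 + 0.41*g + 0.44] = -1.26*g^2 + 1.18*g + 0.41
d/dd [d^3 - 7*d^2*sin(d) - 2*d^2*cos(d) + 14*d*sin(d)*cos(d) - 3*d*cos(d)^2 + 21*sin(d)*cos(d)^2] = 2*d^2*sin(d) - 7*d^2*cos(d) + 3*d^2 - 14*d*sin(d) + 3*d*sin(2*d) - 4*d*cos(d) + 14*d*cos(2*d) + 7*sin(2*d) + 21*cos(d)/4 - 3*cos(2*d)/2 + 63*cos(3*d)/4 - 3/2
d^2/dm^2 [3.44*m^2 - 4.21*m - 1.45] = 6.88000000000000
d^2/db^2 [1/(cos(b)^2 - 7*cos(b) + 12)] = (-4*sin(b)^4 + 3*sin(b)^2 - 441*cos(b)/4 + 21*cos(3*b)/4 + 75)/((cos(b) - 4)^3*(cos(b) - 3)^3)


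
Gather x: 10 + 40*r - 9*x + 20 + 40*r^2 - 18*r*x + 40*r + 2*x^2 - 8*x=40*r^2 + 80*r + 2*x^2 + x*(-18*r - 17) + 30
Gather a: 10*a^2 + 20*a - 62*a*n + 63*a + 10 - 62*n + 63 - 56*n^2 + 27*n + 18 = 10*a^2 + a*(83 - 62*n) - 56*n^2 - 35*n + 91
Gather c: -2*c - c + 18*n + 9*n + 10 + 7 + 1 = -3*c + 27*n + 18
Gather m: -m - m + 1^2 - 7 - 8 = -2*m - 14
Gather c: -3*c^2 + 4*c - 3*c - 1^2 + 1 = -3*c^2 + c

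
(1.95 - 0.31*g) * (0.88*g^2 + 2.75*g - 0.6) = -0.2728*g^3 + 0.8635*g^2 + 5.5485*g - 1.17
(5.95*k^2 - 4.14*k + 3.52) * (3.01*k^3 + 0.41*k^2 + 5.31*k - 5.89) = 17.9095*k^5 - 10.0219*k^4 + 40.4923*k^3 - 55.5857*k^2 + 43.0758*k - 20.7328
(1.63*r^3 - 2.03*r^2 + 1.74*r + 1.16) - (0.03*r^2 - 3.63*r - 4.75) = 1.63*r^3 - 2.06*r^2 + 5.37*r + 5.91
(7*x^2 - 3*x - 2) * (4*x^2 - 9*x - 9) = 28*x^4 - 75*x^3 - 44*x^2 + 45*x + 18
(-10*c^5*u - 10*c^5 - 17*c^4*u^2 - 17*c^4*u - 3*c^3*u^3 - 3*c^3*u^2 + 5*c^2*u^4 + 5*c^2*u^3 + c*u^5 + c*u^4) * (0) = 0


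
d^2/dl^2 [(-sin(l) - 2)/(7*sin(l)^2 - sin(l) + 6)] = (49*sin(l)^5 + 399*sin(l)^4 - 392*sin(l)^3 - 916*sin(l)^2 + 384*sin(l) + 152)/(7*sin(l)^2 - sin(l) + 6)^3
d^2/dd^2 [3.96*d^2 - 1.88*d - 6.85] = 7.92000000000000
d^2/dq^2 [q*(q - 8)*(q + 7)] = 6*q - 2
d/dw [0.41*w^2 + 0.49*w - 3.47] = 0.82*w + 0.49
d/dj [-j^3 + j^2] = j*(2 - 3*j)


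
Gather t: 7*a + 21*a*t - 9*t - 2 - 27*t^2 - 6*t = 7*a - 27*t^2 + t*(21*a - 15) - 2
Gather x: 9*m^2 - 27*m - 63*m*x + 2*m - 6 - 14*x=9*m^2 - 25*m + x*(-63*m - 14) - 6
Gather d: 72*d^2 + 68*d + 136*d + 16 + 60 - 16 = 72*d^2 + 204*d + 60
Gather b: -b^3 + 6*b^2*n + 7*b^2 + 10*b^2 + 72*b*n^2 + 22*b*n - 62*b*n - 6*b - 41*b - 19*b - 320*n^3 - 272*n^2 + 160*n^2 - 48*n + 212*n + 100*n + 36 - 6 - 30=-b^3 + b^2*(6*n + 17) + b*(72*n^2 - 40*n - 66) - 320*n^3 - 112*n^2 + 264*n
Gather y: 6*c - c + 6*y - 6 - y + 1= 5*c + 5*y - 5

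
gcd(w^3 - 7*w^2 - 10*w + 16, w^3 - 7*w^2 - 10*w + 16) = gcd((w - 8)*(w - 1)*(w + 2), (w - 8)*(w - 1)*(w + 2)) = w^3 - 7*w^2 - 10*w + 16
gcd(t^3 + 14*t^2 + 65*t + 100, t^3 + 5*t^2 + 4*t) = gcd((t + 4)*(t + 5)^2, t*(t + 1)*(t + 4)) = t + 4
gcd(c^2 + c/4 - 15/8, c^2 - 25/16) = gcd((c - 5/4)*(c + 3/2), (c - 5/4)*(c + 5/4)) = c - 5/4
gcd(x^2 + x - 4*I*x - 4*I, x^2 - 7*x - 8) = x + 1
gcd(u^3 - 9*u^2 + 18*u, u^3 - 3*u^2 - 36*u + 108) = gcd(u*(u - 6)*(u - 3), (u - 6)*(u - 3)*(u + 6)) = u^2 - 9*u + 18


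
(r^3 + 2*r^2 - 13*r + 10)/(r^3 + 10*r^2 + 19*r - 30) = (r - 2)/(r + 6)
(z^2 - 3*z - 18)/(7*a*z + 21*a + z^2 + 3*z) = (z - 6)/(7*a + z)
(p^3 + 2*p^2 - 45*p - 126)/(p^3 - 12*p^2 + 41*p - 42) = (p^2 + 9*p + 18)/(p^2 - 5*p + 6)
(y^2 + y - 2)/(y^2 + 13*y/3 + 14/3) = 3*(y - 1)/(3*y + 7)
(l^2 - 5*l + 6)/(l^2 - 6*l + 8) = (l - 3)/(l - 4)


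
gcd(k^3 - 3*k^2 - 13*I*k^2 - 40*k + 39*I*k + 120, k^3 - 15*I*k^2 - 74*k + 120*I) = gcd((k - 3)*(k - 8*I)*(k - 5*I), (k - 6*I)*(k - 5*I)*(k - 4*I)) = k - 5*I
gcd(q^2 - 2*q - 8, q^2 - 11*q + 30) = 1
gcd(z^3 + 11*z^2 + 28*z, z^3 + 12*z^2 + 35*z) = z^2 + 7*z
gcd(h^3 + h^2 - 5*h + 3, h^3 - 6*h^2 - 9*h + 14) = h - 1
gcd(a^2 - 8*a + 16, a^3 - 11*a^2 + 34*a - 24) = a - 4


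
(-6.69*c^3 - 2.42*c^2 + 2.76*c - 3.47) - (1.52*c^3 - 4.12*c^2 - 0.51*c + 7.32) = -8.21*c^3 + 1.7*c^2 + 3.27*c - 10.79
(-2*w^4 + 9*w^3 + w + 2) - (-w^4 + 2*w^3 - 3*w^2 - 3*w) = -w^4 + 7*w^3 + 3*w^2 + 4*w + 2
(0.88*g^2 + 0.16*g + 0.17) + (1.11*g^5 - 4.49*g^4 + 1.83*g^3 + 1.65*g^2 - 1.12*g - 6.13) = 1.11*g^5 - 4.49*g^4 + 1.83*g^3 + 2.53*g^2 - 0.96*g - 5.96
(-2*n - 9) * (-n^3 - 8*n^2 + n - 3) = 2*n^4 + 25*n^3 + 70*n^2 - 3*n + 27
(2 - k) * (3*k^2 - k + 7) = -3*k^3 + 7*k^2 - 9*k + 14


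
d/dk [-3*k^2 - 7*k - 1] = -6*k - 7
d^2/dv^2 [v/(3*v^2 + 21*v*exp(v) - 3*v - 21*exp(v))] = (2*v*(7*v*exp(v) + 2*v - 1)^2 + (v^2 + 7*v*exp(v) - v - 7*exp(v))*(-v*(7*v*exp(v) + 7*exp(v) + 2) - 14*v*exp(v) - 4*v + 2))/(3*(v^2 + 7*v*exp(v) - v - 7*exp(v))^3)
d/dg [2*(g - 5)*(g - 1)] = 4*g - 12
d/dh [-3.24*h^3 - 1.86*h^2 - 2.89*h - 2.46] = -9.72*h^2 - 3.72*h - 2.89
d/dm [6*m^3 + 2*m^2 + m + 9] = 18*m^2 + 4*m + 1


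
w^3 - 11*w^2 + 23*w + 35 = (w - 7)*(w - 5)*(w + 1)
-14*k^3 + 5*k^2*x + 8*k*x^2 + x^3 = (-k + x)*(2*k + x)*(7*k + x)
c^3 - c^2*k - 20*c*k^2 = c*(c - 5*k)*(c + 4*k)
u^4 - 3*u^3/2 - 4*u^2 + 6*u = u*(u - 2)*(u - 3/2)*(u + 2)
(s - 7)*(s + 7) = s^2 - 49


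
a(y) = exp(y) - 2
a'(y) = exp(y)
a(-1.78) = -1.83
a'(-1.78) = 0.17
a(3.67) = 37.25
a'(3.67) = 39.25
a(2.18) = 6.85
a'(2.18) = 8.85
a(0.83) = 0.29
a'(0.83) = 2.29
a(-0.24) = -1.21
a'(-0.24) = 0.79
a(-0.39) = -1.32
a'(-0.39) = 0.68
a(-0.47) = -1.37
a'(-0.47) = 0.63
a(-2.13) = -1.88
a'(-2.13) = 0.12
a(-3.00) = -1.95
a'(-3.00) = 0.05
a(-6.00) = -2.00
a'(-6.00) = 0.00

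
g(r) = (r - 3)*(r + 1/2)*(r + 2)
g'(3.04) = 18.18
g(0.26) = -4.71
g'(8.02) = 178.44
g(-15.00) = -3393.00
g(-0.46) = -0.21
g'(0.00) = -6.50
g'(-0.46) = -5.41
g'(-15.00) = 683.50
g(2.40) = -7.66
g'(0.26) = -6.56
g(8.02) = 428.56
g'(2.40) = 8.38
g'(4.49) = 49.49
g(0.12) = -3.79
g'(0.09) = -6.57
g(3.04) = 0.71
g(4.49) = 48.25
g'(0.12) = -6.58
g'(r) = (r - 3)*(r + 1/2) + (r - 3)*(r + 2) + (r + 1/2)*(r + 2) = 3*r^2 - r - 13/2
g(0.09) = -3.59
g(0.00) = -3.00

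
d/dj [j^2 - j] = 2*j - 1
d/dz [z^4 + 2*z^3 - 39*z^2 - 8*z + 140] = 4*z^3 + 6*z^2 - 78*z - 8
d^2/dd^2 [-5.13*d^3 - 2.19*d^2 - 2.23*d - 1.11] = -30.78*d - 4.38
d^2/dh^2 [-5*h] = 0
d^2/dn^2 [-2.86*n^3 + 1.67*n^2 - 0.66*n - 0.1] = 3.34 - 17.16*n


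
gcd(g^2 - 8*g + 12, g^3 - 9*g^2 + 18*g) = g - 6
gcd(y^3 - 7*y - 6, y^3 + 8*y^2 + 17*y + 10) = y^2 + 3*y + 2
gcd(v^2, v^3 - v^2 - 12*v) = v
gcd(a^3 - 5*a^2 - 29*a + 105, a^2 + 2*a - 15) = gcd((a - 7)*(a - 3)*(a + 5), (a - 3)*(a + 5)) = a^2 + 2*a - 15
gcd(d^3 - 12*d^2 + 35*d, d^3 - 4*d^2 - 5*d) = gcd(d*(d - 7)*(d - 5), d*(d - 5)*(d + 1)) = d^2 - 5*d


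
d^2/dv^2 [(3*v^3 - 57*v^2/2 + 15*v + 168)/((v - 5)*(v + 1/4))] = 108*(-58*v^3 + 534*v^2 - 2754*v + 4583)/(64*v^6 - 912*v^5 + 4092*v^4 - 4579*v^3 - 5115*v^2 - 1425*v - 125)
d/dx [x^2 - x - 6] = 2*x - 1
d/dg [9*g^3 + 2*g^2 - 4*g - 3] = 27*g^2 + 4*g - 4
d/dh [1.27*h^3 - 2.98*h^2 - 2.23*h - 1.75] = 3.81*h^2 - 5.96*h - 2.23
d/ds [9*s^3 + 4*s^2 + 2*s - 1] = 27*s^2 + 8*s + 2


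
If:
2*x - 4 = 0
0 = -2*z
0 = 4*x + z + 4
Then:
No Solution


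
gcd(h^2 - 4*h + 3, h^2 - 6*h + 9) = h - 3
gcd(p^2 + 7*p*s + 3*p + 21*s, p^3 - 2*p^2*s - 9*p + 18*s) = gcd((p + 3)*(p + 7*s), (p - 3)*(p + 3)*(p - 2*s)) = p + 3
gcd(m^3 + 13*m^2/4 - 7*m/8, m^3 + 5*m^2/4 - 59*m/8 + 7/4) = m^2 + 13*m/4 - 7/8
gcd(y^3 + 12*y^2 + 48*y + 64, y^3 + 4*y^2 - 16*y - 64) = y^2 + 8*y + 16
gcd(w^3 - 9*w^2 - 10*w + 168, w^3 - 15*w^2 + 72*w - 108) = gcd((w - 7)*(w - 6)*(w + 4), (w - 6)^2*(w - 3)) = w - 6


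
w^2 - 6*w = w*(w - 6)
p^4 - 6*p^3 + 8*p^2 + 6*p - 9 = (p - 3)^2*(p - 1)*(p + 1)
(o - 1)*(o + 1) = o^2 - 1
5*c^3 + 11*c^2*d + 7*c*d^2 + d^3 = (c + d)^2*(5*c + d)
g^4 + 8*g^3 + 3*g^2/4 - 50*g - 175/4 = (g - 5/2)*(g + 1)*(g + 5/2)*(g + 7)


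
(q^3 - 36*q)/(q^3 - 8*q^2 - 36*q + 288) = q/(q - 8)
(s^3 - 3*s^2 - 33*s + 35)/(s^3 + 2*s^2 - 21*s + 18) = (s^2 - 2*s - 35)/(s^2 + 3*s - 18)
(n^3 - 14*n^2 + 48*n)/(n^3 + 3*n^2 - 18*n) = (n^2 - 14*n + 48)/(n^2 + 3*n - 18)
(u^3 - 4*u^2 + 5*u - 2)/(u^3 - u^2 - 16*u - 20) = (-u^3 + 4*u^2 - 5*u + 2)/(-u^3 + u^2 + 16*u + 20)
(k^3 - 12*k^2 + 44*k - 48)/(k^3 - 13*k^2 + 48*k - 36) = (k^2 - 6*k + 8)/(k^2 - 7*k + 6)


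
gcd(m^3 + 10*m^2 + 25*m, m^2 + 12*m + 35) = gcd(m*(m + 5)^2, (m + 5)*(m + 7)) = m + 5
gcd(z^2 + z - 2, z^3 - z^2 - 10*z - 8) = z + 2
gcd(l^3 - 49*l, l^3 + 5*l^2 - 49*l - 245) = l^2 - 49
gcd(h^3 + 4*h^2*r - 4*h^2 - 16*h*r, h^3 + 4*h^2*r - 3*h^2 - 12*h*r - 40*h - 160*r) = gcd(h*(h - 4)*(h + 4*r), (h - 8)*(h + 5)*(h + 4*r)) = h + 4*r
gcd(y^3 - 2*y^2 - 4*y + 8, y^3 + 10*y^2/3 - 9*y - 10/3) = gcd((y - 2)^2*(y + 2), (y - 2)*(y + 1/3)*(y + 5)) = y - 2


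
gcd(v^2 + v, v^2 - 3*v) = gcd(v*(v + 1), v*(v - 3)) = v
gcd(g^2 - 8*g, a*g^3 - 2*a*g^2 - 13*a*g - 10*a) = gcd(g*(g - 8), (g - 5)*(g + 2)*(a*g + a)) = 1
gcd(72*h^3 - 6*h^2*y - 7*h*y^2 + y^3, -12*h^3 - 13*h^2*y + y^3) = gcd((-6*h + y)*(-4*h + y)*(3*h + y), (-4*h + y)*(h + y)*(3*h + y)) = -12*h^2 - h*y + y^2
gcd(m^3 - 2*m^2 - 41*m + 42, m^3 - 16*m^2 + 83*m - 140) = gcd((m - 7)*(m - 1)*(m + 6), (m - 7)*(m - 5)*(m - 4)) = m - 7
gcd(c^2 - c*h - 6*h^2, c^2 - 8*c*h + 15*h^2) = c - 3*h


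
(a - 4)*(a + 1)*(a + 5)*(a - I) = a^4 + 2*a^3 - I*a^3 - 19*a^2 - 2*I*a^2 - 20*a + 19*I*a + 20*I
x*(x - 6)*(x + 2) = x^3 - 4*x^2 - 12*x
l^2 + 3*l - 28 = (l - 4)*(l + 7)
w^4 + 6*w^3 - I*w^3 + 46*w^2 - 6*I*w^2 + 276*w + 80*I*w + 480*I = (w + 6)*(w - 8*I)*(w + 2*I)*(w + 5*I)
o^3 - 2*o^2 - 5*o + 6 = (o - 3)*(o - 1)*(o + 2)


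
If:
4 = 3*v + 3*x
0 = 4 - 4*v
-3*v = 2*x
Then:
No Solution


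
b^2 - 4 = (b - 2)*(b + 2)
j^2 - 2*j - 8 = (j - 4)*(j + 2)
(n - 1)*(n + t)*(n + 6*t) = n^3 + 7*n^2*t - n^2 + 6*n*t^2 - 7*n*t - 6*t^2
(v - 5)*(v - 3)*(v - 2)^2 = v^4 - 12*v^3 + 51*v^2 - 92*v + 60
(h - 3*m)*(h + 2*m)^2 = h^3 + h^2*m - 8*h*m^2 - 12*m^3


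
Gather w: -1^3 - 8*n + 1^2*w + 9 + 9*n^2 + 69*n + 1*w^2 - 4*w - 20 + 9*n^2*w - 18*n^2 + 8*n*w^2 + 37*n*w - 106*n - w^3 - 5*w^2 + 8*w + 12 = -9*n^2 - 45*n - w^3 + w^2*(8*n - 4) + w*(9*n^2 + 37*n + 5)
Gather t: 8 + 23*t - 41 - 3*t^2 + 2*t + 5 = -3*t^2 + 25*t - 28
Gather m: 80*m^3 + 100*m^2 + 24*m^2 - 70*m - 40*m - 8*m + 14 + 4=80*m^3 + 124*m^2 - 118*m + 18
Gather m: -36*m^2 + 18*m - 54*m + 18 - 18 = -36*m^2 - 36*m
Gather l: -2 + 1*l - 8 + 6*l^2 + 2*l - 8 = 6*l^2 + 3*l - 18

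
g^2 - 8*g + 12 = (g - 6)*(g - 2)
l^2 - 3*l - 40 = (l - 8)*(l + 5)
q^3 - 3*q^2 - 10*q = q*(q - 5)*(q + 2)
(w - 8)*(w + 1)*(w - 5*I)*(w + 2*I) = w^4 - 7*w^3 - 3*I*w^3 + 2*w^2 + 21*I*w^2 - 70*w + 24*I*w - 80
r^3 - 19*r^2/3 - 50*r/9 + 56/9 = (r - 7)*(r - 2/3)*(r + 4/3)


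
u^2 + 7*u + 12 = (u + 3)*(u + 4)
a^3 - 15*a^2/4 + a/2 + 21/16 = (a - 7/2)*(a - 3/4)*(a + 1/2)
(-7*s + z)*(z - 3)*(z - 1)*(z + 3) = -7*s*z^3 + 7*s*z^2 + 63*s*z - 63*s + z^4 - z^3 - 9*z^2 + 9*z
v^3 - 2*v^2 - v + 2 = (v - 2)*(v - 1)*(v + 1)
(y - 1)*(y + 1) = y^2 - 1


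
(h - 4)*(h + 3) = h^2 - h - 12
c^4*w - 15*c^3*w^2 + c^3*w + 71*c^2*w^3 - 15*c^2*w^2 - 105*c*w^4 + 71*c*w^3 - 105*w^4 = (c - 7*w)*(c - 5*w)*(c - 3*w)*(c*w + w)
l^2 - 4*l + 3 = (l - 3)*(l - 1)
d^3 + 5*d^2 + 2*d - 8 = (d - 1)*(d + 2)*(d + 4)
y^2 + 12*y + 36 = (y + 6)^2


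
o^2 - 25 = (o - 5)*(o + 5)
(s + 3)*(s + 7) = s^2 + 10*s + 21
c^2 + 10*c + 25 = (c + 5)^2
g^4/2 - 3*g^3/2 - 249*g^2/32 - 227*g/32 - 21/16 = (g/2 + 1/2)*(g - 6)*(g + 1/4)*(g + 7/4)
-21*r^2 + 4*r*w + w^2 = (-3*r + w)*(7*r + w)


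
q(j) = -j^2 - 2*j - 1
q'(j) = -2*j - 2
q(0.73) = -2.99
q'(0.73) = -3.46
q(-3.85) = -8.12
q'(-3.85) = 5.70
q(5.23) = -38.81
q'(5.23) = -12.46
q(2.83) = -14.67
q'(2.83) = -7.66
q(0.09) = -1.19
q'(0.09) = -2.18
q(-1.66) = -0.44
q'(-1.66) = 1.32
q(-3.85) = -8.12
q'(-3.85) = 5.70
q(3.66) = -21.72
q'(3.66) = -9.32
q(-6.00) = -25.00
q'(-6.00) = 10.00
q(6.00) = -49.00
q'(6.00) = -14.00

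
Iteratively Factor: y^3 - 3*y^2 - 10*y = (y - 5)*(y^2 + 2*y) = (y - 5)*(y + 2)*(y)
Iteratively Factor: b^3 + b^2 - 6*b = (b + 3)*(b^2 - 2*b) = (b - 2)*(b + 3)*(b)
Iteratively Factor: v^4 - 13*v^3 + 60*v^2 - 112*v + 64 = (v - 4)*(v^3 - 9*v^2 + 24*v - 16) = (v - 4)*(v - 1)*(v^2 - 8*v + 16) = (v - 4)^2*(v - 1)*(v - 4)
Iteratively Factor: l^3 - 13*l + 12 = (l + 4)*(l^2 - 4*l + 3) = (l - 3)*(l + 4)*(l - 1)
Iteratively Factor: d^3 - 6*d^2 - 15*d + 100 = (d - 5)*(d^2 - d - 20) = (d - 5)^2*(d + 4)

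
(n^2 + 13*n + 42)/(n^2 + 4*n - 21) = (n + 6)/(n - 3)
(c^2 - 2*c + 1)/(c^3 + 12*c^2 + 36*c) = (c^2 - 2*c + 1)/(c*(c^2 + 12*c + 36))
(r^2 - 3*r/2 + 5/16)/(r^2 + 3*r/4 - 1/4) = (r - 5/4)/(r + 1)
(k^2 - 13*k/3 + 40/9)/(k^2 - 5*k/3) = (k - 8/3)/k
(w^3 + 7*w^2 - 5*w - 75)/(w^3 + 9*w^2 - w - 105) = (w + 5)/(w + 7)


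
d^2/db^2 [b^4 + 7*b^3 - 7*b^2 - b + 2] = 12*b^2 + 42*b - 14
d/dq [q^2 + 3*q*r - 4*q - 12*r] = 2*q + 3*r - 4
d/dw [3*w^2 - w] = 6*w - 1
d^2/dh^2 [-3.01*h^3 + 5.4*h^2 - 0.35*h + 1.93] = 10.8 - 18.06*h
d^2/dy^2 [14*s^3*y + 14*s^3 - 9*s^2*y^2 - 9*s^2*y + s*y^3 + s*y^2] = 2*s*(-9*s + 3*y + 1)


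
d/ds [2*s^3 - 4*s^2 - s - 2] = 6*s^2 - 8*s - 1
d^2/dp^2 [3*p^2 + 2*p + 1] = 6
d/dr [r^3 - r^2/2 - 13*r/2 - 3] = 3*r^2 - r - 13/2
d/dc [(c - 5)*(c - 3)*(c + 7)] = 3*c^2 - 2*c - 41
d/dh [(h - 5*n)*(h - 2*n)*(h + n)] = 3*h^2 - 12*h*n + 3*n^2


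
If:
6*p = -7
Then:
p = -7/6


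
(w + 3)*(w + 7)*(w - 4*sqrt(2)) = w^3 - 4*sqrt(2)*w^2 + 10*w^2 - 40*sqrt(2)*w + 21*w - 84*sqrt(2)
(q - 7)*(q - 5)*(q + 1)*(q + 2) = q^4 - 9*q^3 + q^2 + 81*q + 70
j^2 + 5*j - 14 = (j - 2)*(j + 7)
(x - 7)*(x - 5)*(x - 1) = x^3 - 13*x^2 + 47*x - 35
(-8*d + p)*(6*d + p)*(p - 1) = -48*d^2*p + 48*d^2 - 2*d*p^2 + 2*d*p + p^3 - p^2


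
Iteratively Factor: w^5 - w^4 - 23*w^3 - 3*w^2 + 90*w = (w - 2)*(w^4 + w^3 - 21*w^2 - 45*w) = (w - 2)*(w + 3)*(w^3 - 2*w^2 - 15*w) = (w - 2)*(w + 3)^2*(w^2 - 5*w) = (w - 5)*(w - 2)*(w + 3)^2*(w)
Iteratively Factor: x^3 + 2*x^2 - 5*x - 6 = (x - 2)*(x^2 + 4*x + 3) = (x - 2)*(x + 3)*(x + 1)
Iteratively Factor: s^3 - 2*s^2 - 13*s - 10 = (s + 2)*(s^2 - 4*s - 5) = (s - 5)*(s + 2)*(s + 1)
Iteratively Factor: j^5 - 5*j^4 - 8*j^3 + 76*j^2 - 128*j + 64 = (j - 2)*(j^4 - 3*j^3 - 14*j^2 + 48*j - 32) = (j - 2)*(j - 1)*(j^3 - 2*j^2 - 16*j + 32) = (j - 2)*(j - 1)*(j + 4)*(j^2 - 6*j + 8) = (j - 2)^2*(j - 1)*(j + 4)*(j - 4)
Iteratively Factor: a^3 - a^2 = (a - 1)*(a^2) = a*(a - 1)*(a)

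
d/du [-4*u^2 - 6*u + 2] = -8*u - 6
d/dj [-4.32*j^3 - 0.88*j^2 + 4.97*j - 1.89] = -12.96*j^2 - 1.76*j + 4.97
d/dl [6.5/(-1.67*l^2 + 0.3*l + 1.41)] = (21.71*l - 1.95)/(-1.67*l^2 + 0.3*l + 1.41)^2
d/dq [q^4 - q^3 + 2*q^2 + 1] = q*(4*q^2 - 3*q + 4)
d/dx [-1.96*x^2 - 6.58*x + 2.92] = -3.92*x - 6.58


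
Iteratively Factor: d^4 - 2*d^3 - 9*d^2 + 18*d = (d - 3)*(d^3 + d^2 - 6*d) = (d - 3)*(d + 3)*(d^2 - 2*d) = (d - 3)*(d - 2)*(d + 3)*(d)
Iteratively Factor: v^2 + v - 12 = (v + 4)*(v - 3)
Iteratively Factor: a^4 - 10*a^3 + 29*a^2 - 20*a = (a - 4)*(a^3 - 6*a^2 + 5*a) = (a - 5)*(a - 4)*(a^2 - a) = a*(a - 5)*(a - 4)*(a - 1)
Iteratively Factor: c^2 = (c)*(c)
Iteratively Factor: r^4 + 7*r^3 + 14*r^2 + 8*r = (r + 1)*(r^3 + 6*r^2 + 8*r) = r*(r + 1)*(r^2 + 6*r + 8) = r*(r + 1)*(r + 2)*(r + 4)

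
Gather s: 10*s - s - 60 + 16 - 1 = 9*s - 45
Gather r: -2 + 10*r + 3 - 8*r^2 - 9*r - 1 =-8*r^2 + r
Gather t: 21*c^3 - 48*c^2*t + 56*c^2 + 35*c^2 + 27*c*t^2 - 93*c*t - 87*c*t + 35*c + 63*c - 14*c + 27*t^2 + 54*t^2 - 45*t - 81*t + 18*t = 21*c^3 + 91*c^2 + 84*c + t^2*(27*c + 81) + t*(-48*c^2 - 180*c - 108)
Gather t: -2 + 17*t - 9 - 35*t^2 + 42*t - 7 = -35*t^2 + 59*t - 18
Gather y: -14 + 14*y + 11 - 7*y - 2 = 7*y - 5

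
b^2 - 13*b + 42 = (b - 7)*(b - 6)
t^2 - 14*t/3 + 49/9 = (t - 7/3)^2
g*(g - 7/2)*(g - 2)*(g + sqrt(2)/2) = g^4 - 11*g^3/2 + sqrt(2)*g^3/2 - 11*sqrt(2)*g^2/4 + 7*g^2 + 7*sqrt(2)*g/2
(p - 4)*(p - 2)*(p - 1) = p^3 - 7*p^2 + 14*p - 8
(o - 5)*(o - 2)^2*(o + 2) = o^4 - 7*o^3 + 6*o^2 + 28*o - 40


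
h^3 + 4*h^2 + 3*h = h*(h + 1)*(h + 3)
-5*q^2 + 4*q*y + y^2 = (-q + y)*(5*q + y)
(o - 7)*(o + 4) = o^2 - 3*o - 28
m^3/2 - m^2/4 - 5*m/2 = m*(m/2 + 1)*(m - 5/2)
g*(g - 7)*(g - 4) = g^3 - 11*g^2 + 28*g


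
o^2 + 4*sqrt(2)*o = o*(o + 4*sqrt(2))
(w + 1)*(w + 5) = w^2 + 6*w + 5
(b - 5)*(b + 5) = b^2 - 25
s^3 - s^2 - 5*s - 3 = (s - 3)*(s + 1)^2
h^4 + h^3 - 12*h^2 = h^2*(h - 3)*(h + 4)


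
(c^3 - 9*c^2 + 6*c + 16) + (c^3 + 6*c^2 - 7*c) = 2*c^3 - 3*c^2 - c + 16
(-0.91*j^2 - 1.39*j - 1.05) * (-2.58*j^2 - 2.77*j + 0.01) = 2.3478*j^4 + 6.1069*j^3 + 6.5502*j^2 + 2.8946*j - 0.0105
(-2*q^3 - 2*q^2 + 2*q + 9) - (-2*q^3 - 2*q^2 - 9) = 2*q + 18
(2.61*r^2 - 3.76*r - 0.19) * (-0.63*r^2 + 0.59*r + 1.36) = -1.6443*r^4 + 3.9087*r^3 + 1.4509*r^2 - 5.2257*r - 0.2584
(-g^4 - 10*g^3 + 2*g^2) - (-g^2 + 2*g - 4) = -g^4 - 10*g^3 + 3*g^2 - 2*g + 4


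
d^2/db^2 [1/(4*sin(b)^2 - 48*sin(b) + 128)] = (-sin(b)^4 + 9*sin(b)^3 - 5*sin(b)^2/2 - 114*sin(b) + 56)/(sin(b)^2 - 12*sin(b) + 32)^3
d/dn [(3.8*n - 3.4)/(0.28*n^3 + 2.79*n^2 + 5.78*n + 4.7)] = (-2.128*n^3 - 7.746*n^2 + 18.972*n + 37.512)/(0.0784*n^6 + 1.5624*n^5 + 11.0209*n^4 + 34.8844*n^3 + 59.6344*n^2 + 54.332*n + 22.09)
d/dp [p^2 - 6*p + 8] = 2*p - 6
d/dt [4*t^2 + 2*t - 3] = 8*t + 2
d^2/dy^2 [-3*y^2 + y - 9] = -6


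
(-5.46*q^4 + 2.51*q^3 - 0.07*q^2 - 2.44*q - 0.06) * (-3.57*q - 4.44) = 19.4922*q^5 + 15.2817*q^4 - 10.8945*q^3 + 9.0216*q^2 + 11.0478*q + 0.2664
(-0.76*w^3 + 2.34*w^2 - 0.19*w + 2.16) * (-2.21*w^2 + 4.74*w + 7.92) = 1.6796*w^5 - 8.7738*w^4 + 5.4923*w^3 + 12.8586*w^2 + 8.7336*w + 17.1072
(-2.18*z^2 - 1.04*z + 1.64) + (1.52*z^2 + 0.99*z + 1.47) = -0.66*z^2 - 0.05*z + 3.11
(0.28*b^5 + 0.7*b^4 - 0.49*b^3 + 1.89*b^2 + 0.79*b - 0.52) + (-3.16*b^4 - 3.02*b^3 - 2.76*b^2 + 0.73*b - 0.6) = 0.28*b^5 - 2.46*b^4 - 3.51*b^3 - 0.87*b^2 + 1.52*b - 1.12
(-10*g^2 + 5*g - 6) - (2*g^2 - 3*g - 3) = -12*g^2 + 8*g - 3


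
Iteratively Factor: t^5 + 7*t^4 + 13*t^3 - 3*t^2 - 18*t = (t + 3)*(t^4 + 4*t^3 + t^2 - 6*t) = (t + 2)*(t + 3)*(t^3 + 2*t^2 - 3*t) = t*(t + 2)*(t + 3)*(t^2 + 2*t - 3) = t*(t + 2)*(t + 3)^2*(t - 1)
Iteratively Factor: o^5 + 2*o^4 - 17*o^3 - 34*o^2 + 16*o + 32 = (o + 1)*(o^4 + o^3 - 18*o^2 - 16*o + 32) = (o - 4)*(o + 1)*(o^3 + 5*o^2 + 2*o - 8) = (o - 4)*(o + 1)*(o + 4)*(o^2 + o - 2) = (o - 4)*(o - 1)*(o + 1)*(o + 4)*(o + 2)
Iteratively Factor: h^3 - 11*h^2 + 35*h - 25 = (h - 1)*(h^2 - 10*h + 25) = (h - 5)*(h - 1)*(h - 5)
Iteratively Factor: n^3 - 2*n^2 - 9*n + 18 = (n + 3)*(n^2 - 5*n + 6) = (n - 2)*(n + 3)*(n - 3)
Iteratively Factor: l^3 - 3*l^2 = (l)*(l^2 - 3*l) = l*(l - 3)*(l)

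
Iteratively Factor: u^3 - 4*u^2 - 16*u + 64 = (u - 4)*(u^2 - 16) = (u - 4)^2*(u + 4)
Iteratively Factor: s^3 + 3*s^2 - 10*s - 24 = (s - 3)*(s^2 + 6*s + 8) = (s - 3)*(s + 4)*(s + 2)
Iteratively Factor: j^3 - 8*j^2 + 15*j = (j - 3)*(j^2 - 5*j) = j*(j - 3)*(j - 5)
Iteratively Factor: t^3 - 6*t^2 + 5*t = (t)*(t^2 - 6*t + 5) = t*(t - 1)*(t - 5)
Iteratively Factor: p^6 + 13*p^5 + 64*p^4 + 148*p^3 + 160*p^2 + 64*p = (p + 1)*(p^5 + 12*p^4 + 52*p^3 + 96*p^2 + 64*p) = (p + 1)*(p + 2)*(p^4 + 10*p^3 + 32*p^2 + 32*p) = (p + 1)*(p + 2)*(p + 4)*(p^3 + 6*p^2 + 8*p) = p*(p + 1)*(p + 2)*(p + 4)*(p^2 + 6*p + 8) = p*(p + 1)*(p + 2)^2*(p + 4)*(p + 4)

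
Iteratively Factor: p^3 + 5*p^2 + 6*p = (p + 3)*(p^2 + 2*p) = (p + 2)*(p + 3)*(p)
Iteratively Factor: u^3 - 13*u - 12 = (u + 1)*(u^2 - u - 12) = (u + 1)*(u + 3)*(u - 4)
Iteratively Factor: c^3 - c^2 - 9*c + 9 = (c - 1)*(c^2 - 9) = (c - 1)*(c + 3)*(c - 3)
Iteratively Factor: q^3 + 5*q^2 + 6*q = (q + 2)*(q^2 + 3*q) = (q + 2)*(q + 3)*(q)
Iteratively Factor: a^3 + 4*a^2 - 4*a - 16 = (a - 2)*(a^2 + 6*a + 8) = (a - 2)*(a + 2)*(a + 4)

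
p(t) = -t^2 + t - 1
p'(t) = 1 - 2*t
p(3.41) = -9.22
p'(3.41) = -5.82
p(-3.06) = -13.42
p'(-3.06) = 7.12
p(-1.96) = -6.80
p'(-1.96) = 4.92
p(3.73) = -11.18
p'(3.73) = -6.46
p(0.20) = -0.84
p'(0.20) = 0.60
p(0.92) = -0.93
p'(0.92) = -0.84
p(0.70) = -0.79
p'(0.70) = -0.40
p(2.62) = -5.24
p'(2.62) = -4.24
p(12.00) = -133.00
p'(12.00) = -23.00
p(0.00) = -1.00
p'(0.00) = 1.00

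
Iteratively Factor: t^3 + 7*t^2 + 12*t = (t)*(t^2 + 7*t + 12) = t*(t + 4)*(t + 3)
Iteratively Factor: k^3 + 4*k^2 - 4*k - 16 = (k + 2)*(k^2 + 2*k - 8) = (k - 2)*(k + 2)*(k + 4)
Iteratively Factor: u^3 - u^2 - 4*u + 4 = (u + 2)*(u^2 - 3*u + 2) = (u - 2)*(u + 2)*(u - 1)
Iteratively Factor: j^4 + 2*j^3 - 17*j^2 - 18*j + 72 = (j + 3)*(j^3 - j^2 - 14*j + 24) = (j - 3)*(j + 3)*(j^2 + 2*j - 8) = (j - 3)*(j - 2)*(j + 3)*(j + 4)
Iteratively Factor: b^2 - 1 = (b + 1)*(b - 1)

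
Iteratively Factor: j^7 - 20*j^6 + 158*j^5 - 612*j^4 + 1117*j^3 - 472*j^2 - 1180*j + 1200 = (j - 2)*(j^6 - 18*j^5 + 122*j^4 - 368*j^3 + 381*j^2 + 290*j - 600) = (j - 5)*(j - 2)*(j^5 - 13*j^4 + 57*j^3 - 83*j^2 - 34*j + 120) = (j - 5)*(j - 3)*(j - 2)*(j^4 - 10*j^3 + 27*j^2 - 2*j - 40) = (j - 5)*(j - 3)*(j - 2)^2*(j^3 - 8*j^2 + 11*j + 20) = (j - 5)*(j - 3)*(j - 2)^2*(j + 1)*(j^2 - 9*j + 20) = (j - 5)*(j - 4)*(j - 3)*(j - 2)^2*(j + 1)*(j - 5)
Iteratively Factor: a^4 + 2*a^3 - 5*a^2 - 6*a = (a)*(a^3 + 2*a^2 - 5*a - 6) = a*(a + 1)*(a^2 + a - 6) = a*(a - 2)*(a + 1)*(a + 3)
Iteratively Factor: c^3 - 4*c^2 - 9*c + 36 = (c + 3)*(c^2 - 7*c + 12) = (c - 3)*(c + 3)*(c - 4)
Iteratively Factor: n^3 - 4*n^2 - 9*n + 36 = (n - 3)*(n^2 - n - 12) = (n - 4)*(n - 3)*(n + 3)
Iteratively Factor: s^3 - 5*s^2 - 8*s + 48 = (s - 4)*(s^2 - s - 12) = (s - 4)*(s + 3)*(s - 4)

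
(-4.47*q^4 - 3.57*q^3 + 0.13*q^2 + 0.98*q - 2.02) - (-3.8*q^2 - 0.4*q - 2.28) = -4.47*q^4 - 3.57*q^3 + 3.93*q^2 + 1.38*q + 0.26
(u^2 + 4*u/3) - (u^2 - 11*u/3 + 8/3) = 5*u - 8/3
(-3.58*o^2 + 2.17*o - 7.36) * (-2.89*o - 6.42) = 10.3462*o^3 + 16.7123*o^2 + 7.339*o + 47.2512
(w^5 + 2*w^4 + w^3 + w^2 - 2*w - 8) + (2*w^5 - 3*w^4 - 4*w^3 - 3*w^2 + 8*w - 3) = 3*w^5 - w^4 - 3*w^3 - 2*w^2 + 6*w - 11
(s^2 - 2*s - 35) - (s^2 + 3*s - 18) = -5*s - 17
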